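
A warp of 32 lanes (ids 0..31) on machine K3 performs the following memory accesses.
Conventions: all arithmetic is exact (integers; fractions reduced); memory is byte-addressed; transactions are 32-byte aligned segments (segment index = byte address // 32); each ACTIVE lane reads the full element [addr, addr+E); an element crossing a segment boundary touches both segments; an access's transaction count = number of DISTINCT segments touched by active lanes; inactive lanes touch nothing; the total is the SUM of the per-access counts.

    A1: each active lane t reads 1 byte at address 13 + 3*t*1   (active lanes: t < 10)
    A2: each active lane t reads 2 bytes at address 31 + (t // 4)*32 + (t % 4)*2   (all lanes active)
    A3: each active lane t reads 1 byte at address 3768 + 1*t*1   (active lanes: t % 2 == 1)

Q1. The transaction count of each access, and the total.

A1: 2 transactions
A2: 9 transactions
A3: 2 transactions

Answer: 2,9,2; total 13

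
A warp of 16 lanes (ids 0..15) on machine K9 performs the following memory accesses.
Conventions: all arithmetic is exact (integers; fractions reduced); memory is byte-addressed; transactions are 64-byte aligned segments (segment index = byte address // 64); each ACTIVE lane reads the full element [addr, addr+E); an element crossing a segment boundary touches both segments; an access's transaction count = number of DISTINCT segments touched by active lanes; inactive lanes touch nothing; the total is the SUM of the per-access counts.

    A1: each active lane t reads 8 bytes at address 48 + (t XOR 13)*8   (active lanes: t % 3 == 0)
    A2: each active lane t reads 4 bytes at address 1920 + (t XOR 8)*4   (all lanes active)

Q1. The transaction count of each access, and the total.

A1: 3 transactions
A2: 1 transaction

Answer: 3,1; total 4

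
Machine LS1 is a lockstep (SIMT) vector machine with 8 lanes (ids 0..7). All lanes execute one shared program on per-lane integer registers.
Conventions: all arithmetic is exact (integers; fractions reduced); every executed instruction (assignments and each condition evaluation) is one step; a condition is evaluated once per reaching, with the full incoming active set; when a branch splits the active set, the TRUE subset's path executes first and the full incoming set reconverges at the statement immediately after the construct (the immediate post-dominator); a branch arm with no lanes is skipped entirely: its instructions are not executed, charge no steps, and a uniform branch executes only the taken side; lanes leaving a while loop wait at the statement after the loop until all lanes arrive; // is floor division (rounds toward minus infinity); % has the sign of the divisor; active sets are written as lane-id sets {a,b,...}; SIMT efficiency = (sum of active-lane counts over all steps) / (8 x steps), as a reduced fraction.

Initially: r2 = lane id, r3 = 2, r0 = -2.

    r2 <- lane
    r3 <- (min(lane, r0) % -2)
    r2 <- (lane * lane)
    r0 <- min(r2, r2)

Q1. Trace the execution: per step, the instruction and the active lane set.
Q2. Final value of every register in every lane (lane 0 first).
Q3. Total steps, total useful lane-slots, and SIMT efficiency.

step 0: r2 <- lane                   {0,1,2,3,4,5,6,7}
step 1: r3 <- (min(lane, r0) % -2)   {0,1,2,3,4,5,6,7}
step 2: r2 <- (lane * lane)          {0,1,2,3,4,5,6,7}
step 3: r0 <- min(r2, r2)            {0,1,2,3,4,5,6,7}

Answer: 4 steps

r2: 0,1,4,9,16,25,36,49
r3: 0,0,0,0,0,0,0,0
r0: 0,1,4,9,16,25,36,49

steps = 4; useful = 32; efficiency = 32/32 = 1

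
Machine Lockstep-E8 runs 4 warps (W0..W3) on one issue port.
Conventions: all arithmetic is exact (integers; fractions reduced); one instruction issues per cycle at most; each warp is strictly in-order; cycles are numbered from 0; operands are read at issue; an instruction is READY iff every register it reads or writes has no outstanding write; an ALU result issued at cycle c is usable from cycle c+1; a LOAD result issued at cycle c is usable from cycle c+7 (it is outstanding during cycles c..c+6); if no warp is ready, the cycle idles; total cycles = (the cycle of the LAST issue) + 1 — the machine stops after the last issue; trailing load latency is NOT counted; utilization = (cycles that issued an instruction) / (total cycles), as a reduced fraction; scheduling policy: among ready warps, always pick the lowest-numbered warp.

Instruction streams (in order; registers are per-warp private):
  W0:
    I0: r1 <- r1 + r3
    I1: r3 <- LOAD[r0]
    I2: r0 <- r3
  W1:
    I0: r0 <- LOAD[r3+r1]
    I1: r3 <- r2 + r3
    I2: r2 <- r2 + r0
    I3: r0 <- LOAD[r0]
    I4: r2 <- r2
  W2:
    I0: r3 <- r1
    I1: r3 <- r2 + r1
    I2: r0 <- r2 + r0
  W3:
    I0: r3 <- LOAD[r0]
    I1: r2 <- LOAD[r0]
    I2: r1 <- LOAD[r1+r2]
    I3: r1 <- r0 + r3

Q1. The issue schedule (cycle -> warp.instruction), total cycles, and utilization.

cycle 0: W0.I0
cycle 1: W0.I1
cycle 2: W1.I0
cycle 3: W1.I1
cycle 4: W2.I0
cycle 5: W2.I1
cycle 6: W2.I2
cycle 7: W3.I0
cycle 8: W0.I2
cycle 9: W1.I2
cycle 10: W1.I3
cycle 11: W1.I4
cycle 12: W3.I1
cycle 13: idle
cycle 14: idle
cycle 15: idle
cycle 16: idle
cycle 17: idle
cycle 18: idle
cycle 19: W3.I2
cycle 20: idle
cycle 21: idle
cycle 22: idle
cycle 23: idle
cycle 24: idle
cycle 25: idle
cycle 26: W3.I3

Answer: 27 cycles, utilization 5/9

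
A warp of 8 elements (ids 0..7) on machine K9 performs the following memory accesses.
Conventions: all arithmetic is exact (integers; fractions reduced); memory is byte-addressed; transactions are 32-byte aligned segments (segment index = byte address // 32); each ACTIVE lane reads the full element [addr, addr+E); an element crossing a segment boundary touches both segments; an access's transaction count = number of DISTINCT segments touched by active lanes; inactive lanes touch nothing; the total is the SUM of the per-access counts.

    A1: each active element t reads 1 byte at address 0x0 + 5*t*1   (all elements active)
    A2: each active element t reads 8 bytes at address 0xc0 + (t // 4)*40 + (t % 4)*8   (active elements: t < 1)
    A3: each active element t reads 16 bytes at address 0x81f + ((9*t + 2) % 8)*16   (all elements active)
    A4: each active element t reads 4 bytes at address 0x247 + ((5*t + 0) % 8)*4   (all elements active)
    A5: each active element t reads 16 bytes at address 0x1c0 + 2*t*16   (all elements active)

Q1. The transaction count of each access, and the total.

A1: 2 transactions
A2: 1 transaction
A3: 5 transactions
A4: 2 transactions
A5: 8 transactions

Answer: 2,1,5,2,8; total 18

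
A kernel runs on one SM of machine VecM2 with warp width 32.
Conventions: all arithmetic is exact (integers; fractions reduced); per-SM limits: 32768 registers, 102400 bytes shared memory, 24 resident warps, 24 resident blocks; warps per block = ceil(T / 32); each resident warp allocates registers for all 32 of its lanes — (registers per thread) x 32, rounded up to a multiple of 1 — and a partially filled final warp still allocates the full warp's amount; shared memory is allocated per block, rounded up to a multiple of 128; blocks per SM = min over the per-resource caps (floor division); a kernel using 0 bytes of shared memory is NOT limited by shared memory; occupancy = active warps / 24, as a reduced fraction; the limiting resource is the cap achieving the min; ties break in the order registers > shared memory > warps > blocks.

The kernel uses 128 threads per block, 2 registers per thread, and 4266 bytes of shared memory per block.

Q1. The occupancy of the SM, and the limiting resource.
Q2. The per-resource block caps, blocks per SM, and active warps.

Answer: occupancy 1, limited by warps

registers: 128 blocks
shared memory: 23 blocks
warps: 6 blocks
blocks: 24 blocks

Answer: 6 blocks, 24 active warps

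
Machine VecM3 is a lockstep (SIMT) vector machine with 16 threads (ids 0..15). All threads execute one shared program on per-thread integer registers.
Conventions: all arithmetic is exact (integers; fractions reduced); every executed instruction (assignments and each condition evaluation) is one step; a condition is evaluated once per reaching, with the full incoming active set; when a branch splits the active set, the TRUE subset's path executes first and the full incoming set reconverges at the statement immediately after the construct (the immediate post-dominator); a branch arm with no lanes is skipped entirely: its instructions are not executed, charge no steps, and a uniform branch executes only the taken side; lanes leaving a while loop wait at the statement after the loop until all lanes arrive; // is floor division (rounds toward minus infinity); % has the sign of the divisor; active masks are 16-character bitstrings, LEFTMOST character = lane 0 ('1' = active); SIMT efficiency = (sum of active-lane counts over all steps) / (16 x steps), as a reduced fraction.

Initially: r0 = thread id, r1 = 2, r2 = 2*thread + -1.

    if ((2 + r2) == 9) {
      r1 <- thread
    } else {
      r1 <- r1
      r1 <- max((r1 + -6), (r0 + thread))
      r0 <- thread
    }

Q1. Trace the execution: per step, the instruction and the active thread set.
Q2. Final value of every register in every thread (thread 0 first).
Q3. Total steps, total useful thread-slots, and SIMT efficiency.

step 0: eval ((2 + r2) == 9)         1111111111111111
step 1: r1 <- thread                 0000100000000000
step 2: r1 <- r1                     1111011111111111
step 3: r1 <- max((r1 + -6), (r0 + thread)) 1111011111111111
step 4: r0 <- thread                 1111011111111111

Answer: 5 steps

r0: 0,1,2,3,4,5,6,7,8,9,10,11,12,13,14,15
r1: 0,2,4,6,4,10,12,14,16,18,20,22,24,26,28,30
r2: -1,1,3,5,7,9,11,13,15,17,19,21,23,25,27,29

steps = 5; useful = 62; efficiency = 62/80 = 31/40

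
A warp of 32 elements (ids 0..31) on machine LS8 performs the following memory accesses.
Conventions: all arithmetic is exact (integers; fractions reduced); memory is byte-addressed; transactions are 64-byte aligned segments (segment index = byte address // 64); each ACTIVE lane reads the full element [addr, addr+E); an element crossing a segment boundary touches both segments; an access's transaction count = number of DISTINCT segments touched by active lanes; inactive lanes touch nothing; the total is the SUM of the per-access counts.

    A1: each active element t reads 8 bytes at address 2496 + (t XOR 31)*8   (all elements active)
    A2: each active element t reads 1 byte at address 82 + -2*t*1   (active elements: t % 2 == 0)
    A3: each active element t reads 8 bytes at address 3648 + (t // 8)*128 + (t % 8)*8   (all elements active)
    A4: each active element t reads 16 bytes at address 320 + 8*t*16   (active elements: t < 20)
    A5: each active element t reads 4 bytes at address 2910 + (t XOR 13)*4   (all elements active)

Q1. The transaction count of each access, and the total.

A1: 4 transactions
A2: 2 transactions
A3: 4 transactions
A4: 20 transactions
A5: 3 transactions

Answer: 4,2,4,20,3; total 33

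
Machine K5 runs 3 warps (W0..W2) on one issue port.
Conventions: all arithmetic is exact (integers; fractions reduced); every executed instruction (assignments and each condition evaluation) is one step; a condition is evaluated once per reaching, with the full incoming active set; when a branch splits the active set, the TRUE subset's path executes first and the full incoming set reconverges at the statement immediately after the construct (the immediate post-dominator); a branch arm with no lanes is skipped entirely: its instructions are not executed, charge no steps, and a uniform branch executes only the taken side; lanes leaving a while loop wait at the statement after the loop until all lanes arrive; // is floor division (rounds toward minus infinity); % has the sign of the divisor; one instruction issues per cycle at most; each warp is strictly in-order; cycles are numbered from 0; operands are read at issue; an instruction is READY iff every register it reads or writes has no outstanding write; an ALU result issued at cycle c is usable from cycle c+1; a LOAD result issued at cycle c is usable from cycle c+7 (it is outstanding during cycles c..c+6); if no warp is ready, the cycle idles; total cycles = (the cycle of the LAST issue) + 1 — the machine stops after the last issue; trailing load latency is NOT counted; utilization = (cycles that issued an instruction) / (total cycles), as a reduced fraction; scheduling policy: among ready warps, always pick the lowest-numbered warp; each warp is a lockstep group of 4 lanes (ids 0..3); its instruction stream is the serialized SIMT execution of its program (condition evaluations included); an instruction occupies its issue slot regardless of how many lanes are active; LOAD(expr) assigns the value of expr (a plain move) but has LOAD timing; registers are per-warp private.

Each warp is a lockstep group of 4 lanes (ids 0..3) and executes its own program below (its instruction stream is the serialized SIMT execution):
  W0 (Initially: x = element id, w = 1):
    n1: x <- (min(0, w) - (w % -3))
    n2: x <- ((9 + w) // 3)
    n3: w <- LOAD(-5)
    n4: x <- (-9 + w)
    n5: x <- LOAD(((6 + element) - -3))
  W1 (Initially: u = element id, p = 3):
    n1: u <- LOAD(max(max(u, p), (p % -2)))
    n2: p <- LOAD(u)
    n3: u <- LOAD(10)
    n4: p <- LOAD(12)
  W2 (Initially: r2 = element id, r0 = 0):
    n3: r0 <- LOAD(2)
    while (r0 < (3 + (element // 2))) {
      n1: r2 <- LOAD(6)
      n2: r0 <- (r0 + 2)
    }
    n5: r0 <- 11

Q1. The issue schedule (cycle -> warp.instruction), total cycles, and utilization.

cycle 0: W0.I0
cycle 1: W0.I1
cycle 2: W0.I2
cycle 3: W1.I0
cycle 4: W2.I0
cycle 5: idle
cycle 6: idle
cycle 7: idle
cycle 8: idle
cycle 9: W0.I3
cycle 10: W0.I4
cycle 11: W1.I1
cycle 12: W1.I2
cycle 13: W2.I1
cycle 14: W2.I2
cycle 15: W2.I3
cycle 16: W2.I4
cycle 17: W2.I5
cycle 18: W1.I3

Answer: 19 cycles, utilization 15/19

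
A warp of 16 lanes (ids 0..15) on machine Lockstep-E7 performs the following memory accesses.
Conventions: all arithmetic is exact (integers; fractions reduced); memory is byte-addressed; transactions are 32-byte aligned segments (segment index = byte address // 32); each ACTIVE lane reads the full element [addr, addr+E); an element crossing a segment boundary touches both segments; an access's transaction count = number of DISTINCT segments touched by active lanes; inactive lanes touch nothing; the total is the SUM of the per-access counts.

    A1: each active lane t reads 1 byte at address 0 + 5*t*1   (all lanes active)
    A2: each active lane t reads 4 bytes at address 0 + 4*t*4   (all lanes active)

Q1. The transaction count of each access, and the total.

A1: 3 transactions
A2: 8 transactions

Answer: 3,8; total 11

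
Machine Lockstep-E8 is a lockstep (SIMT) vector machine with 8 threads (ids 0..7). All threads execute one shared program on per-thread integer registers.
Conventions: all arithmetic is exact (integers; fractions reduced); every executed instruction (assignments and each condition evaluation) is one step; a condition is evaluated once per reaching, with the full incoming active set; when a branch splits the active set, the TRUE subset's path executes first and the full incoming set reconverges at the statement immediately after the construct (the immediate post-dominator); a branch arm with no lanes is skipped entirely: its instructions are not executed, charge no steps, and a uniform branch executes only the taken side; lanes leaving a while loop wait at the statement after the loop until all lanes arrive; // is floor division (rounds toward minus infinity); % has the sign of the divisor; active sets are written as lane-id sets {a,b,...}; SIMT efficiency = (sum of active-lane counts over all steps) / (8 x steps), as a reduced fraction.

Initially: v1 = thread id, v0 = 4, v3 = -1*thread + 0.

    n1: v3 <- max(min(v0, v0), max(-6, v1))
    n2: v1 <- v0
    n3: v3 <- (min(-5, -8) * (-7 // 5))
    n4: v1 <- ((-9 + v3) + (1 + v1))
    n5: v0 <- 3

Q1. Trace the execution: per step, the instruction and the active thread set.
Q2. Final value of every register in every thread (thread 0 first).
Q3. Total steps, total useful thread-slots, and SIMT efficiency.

step 0: v3 <- max(min(v0, v0), max(-6, v1)) {0,1,2,3,4,5,6,7}
step 1: v1 <- v0                     {0,1,2,3,4,5,6,7}
step 2: v3 <- (min(-5, -8) * (-7 // 5)) {0,1,2,3,4,5,6,7}
step 3: v1 <- ((-9 + v3) + (1 + v1)) {0,1,2,3,4,5,6,7}
step 4: v0 <- 3                      {0,1,2,3,4,5,6,7}

Answer: 5 steps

v1: 12,12,12,12,12,12,12,12
v0: 3,3,3,3,3,3,3,3
v3: 16,16,16,16,16,16,16,16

steps = 5; useful = 40; efficiency = 40/40 = 1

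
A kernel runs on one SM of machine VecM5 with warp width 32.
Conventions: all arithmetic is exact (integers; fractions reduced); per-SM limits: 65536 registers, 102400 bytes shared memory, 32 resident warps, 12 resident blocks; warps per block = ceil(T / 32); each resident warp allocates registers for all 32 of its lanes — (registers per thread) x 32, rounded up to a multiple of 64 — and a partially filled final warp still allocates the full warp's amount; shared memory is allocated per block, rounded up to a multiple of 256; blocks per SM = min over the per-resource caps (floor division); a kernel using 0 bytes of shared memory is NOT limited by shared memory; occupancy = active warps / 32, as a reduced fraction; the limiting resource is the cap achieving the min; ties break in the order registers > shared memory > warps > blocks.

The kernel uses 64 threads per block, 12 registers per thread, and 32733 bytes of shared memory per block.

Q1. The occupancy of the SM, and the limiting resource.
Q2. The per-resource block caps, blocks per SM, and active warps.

Answer: occupancy 3/16, limited by shared memory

registers: 85 blocks
shared memory: 3 blocks
warps: 16 blocks
blocks: 12 blocks

Answer: 3 blocks, 6 active warps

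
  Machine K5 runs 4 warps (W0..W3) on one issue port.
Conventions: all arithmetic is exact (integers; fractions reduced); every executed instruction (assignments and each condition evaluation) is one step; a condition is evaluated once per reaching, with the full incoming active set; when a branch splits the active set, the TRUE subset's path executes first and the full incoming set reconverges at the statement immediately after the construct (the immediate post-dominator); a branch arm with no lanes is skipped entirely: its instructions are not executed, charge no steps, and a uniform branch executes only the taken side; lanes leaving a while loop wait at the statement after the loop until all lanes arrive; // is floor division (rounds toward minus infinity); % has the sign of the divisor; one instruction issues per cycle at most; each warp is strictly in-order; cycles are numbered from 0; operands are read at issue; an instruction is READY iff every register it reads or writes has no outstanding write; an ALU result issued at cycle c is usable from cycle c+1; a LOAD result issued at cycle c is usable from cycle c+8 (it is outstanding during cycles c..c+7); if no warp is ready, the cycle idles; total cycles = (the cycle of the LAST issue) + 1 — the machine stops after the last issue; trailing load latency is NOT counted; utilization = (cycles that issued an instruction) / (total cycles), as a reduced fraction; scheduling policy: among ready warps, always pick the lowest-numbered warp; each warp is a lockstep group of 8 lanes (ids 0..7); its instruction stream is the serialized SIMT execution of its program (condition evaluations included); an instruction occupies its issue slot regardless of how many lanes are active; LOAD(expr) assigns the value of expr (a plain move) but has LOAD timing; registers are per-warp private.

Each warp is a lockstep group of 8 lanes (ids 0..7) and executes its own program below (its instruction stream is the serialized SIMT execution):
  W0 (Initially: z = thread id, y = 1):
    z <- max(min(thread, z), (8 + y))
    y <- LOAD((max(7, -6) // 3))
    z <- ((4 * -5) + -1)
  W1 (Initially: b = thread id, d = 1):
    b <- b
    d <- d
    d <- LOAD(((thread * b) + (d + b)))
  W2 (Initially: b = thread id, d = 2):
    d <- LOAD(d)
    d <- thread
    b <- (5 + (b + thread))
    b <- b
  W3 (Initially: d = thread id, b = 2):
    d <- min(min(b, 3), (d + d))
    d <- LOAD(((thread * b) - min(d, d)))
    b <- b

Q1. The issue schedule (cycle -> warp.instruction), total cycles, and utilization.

cycle 0: W0.I0
cycle 1: W0.I1
cycle 2: W0.I2
cycle 3: W1.I0
cycle 4: W1.I1
cycle 5: W1.I2
cycle 6: W2.I0
cycle 7: W3.I0
cycle 8: W3.I1
cycle 9: W3.I2
cycle 10: idle
cycle 11: idle
cycle 12: idle
cycle 13: idle
cycle 14: W2.I1
cycle 15: W2.I2
cycle 16: W2.I3

Answer: 17 cycles, utilization 13/17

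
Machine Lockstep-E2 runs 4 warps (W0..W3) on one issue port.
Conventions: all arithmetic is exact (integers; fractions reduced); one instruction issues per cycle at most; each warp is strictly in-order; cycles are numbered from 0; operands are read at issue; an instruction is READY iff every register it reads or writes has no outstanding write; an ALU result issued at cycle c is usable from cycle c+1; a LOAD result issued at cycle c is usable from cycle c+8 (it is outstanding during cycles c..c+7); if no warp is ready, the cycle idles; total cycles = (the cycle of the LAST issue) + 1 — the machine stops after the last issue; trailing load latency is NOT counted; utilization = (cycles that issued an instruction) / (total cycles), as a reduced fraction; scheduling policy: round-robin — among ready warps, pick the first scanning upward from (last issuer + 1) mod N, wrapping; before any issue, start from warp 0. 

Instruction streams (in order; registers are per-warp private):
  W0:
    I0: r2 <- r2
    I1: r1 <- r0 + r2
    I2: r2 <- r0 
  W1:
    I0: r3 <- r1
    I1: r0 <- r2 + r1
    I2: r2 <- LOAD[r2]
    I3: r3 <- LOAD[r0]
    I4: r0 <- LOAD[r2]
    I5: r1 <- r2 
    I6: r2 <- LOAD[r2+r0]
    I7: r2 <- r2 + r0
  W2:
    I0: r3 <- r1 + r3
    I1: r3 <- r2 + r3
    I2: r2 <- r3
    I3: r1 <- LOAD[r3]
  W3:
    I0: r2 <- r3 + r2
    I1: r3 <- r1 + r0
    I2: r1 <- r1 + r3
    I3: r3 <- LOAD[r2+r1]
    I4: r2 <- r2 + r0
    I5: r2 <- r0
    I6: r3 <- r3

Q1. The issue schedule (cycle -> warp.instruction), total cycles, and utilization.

cycle 0: W0.I0
cycle 1: W1.I0
cycle 2: W2.I0
cycle 3: W3.I0
cycle 4: W0.I1
cycle 5: W1.I1
cycle 6: W2.I1
cycle 7: W3.I1
cycle 8: W0.I2
cycle 9: W1.I2
cycle 10: W2.I2
cycle 11: W3.I2
cycle 12: W1.I3
cycle 13: W2.I3
cycle 14: W3.I3
cycle 15: W3.I4
cycle 16: W3.I5
cycle 17: W1.I4
cycle 18: W1.I5
cycle 19: idle
cycle 20: idle
cycle 21: idle
cycle 22: W3.I6
cycle 23: idle
cycle 24: idle
cycle 25: W1.I6
cycle 26: idle
cycle 27: idle
cycle 28: idle
cycle 29: idle
cycle 30: idle
cycle 31: idle
cycle 32: idle
cycle 33: W1.I7

Answer: 34 cycles, utilization 11/17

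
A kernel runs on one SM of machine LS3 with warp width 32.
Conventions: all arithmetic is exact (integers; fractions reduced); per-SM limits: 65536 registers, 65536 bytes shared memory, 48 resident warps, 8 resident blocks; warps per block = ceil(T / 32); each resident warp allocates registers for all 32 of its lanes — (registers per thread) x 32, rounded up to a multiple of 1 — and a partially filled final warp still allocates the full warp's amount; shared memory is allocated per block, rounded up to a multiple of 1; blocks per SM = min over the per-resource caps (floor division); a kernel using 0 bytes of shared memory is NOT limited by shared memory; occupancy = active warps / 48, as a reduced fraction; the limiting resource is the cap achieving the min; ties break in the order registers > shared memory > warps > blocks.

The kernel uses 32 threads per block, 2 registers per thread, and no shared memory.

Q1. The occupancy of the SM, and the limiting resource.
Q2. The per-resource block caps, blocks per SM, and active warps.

Answer: occupancy 1/6, limited by blocks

registers: 1024 blocks
shared memory: no limit (kernel uses none)
warps: 48 blocks
blocks: 8 blocks

Answer: 8 blocks, 8 active warps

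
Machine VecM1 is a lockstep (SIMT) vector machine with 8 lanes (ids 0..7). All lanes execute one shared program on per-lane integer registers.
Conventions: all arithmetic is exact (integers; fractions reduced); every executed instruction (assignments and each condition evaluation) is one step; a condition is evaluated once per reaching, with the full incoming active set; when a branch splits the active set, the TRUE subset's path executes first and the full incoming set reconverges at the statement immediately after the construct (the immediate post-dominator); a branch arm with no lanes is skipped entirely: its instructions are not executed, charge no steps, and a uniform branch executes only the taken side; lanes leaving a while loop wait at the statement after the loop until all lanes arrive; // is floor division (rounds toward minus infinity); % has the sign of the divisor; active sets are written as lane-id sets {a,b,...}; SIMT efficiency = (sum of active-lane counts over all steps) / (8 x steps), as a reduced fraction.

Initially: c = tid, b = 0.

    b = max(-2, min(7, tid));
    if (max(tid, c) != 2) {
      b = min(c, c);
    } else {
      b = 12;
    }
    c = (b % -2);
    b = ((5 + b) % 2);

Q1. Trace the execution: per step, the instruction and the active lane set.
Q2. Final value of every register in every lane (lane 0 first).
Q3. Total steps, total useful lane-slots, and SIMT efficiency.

step 0: b <- max(-2, min(7, tid))    {0,1,2,3,4,5,6,7}
step 1: eval (max(tid, c) != 2)      {0,1,2,3,4,5,6,7}
step 2: b <- min(c, c)               {0,1,3,4,5,6,7}
step 3: b <- 12                      {2}
step 4: c <- (b % -2)                {0,1,2,3,4,5,6,7}
step 5: b <- ((5 + b) % 2)           {0,1,2,3,4,5,6,7}

Answer: 6 steps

c: 0,-1,0,-1,0,-1,0,-1
b: 1,0,1,0,1,0,1,0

steps = 6; useful = 40; efficiency = 40/48 = 5/6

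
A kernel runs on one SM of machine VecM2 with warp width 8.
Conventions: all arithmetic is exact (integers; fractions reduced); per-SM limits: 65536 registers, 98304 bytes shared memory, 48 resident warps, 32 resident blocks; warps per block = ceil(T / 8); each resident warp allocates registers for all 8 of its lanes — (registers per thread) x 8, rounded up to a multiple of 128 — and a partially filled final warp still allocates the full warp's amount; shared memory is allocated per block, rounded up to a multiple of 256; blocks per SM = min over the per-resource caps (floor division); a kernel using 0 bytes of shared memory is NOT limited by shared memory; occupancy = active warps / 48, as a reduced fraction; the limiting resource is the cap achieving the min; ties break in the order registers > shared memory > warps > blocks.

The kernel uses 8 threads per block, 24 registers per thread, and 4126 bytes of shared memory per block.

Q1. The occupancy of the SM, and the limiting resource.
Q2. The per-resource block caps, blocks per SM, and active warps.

Answer: occupancy 11/24, limited by shared memory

registers: 256 blocks
shared memory: 22 blocks
warps: 48 blocks
blocks: 32 blocks

Answer: 22 blocks, 22 active warps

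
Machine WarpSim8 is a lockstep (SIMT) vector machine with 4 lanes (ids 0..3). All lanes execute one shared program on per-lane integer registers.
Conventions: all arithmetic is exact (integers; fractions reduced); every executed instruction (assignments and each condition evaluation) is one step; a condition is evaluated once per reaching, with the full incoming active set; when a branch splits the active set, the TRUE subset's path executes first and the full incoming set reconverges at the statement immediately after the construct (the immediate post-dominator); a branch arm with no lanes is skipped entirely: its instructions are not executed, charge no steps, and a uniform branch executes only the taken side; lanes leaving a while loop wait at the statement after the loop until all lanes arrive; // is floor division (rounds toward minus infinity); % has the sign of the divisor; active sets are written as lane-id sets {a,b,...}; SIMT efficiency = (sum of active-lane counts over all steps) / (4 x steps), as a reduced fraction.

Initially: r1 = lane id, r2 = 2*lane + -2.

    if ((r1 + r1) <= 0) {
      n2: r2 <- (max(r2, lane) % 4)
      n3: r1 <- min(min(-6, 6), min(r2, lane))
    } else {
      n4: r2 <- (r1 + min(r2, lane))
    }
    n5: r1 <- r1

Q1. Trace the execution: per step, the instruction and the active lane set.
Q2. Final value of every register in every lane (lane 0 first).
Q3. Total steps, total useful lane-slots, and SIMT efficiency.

step 0: eval ((r1 + r1) <= 0)        {0,1,2,3}
step 1: r2 <- (max(r2, lane) % 4)    {0}
step 2: r1 <- min(min(-6, 6), min(r2, lane)) {0}
step 3: r2 <- (r1 + min(r2, lane))   {1,2,3}
step 4: r1 <- r1                     {0,1,2,3}

Answer: 5 steps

r1: -6,1,2,3
r2: 0,1,4,6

steps = 5; useful = 13; efficiency = 13/20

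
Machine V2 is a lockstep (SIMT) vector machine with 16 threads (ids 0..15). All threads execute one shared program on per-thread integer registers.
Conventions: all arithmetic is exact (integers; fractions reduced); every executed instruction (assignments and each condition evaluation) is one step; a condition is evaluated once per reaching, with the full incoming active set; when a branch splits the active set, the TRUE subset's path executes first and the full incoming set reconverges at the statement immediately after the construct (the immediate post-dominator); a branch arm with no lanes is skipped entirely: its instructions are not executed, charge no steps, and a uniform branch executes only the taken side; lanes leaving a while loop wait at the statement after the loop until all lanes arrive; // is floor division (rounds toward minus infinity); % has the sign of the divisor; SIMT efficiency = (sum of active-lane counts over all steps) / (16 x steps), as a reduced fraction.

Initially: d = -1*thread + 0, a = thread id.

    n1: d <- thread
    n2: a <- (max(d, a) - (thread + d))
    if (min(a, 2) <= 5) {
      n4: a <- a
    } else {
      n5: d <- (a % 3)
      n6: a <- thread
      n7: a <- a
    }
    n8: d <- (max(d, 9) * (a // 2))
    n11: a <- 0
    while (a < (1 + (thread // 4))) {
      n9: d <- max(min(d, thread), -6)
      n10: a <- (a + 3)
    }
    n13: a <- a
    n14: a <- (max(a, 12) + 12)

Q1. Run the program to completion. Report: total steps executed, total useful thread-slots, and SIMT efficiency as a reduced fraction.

Answer: 15 steps, 204 useful, 17/20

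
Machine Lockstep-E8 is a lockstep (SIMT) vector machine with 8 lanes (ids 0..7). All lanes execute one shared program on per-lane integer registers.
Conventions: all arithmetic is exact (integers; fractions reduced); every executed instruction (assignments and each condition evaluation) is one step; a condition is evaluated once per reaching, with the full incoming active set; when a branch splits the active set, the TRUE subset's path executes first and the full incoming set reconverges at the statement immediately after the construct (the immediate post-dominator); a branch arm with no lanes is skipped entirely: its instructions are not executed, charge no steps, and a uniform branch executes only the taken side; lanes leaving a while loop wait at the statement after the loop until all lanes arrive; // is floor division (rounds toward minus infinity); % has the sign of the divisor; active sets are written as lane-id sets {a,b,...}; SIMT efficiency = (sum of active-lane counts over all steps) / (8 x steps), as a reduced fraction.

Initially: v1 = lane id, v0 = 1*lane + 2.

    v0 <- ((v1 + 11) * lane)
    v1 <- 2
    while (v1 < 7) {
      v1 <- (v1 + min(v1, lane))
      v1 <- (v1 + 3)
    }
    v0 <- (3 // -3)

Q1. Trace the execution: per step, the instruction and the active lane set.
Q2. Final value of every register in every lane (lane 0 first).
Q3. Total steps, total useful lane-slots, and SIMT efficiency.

step 0: v0 <- ((v1 + 11) * lane)     {0,1,2,3,4,5,6,7}
step 1: v1 <- 2                      {0,1,2,3,4,5,6,7}
step 2: eval (v1 < 7)                {0,1,2,3,4,5,6,7}
step 3: v1 <- (v1 + min(v1, lane))   {0,1,2,3,4,5,6,7}
step 4: v1 <- (v1 + 3)               {0,1,2,3,4,5,6,7}
step 5: eval (v1 < 7)                {0,1,2,3,4,5,6,7}
step 6: v1 <- (v1 + min(v1, lane))   {0,1}
step 7: v1 <- (v1 + 3)               {0,1}
step 8: eval (v1 < 7)                {0,1}
step 9: v0 <- (3 // -3)              {0,1,2,3,4,5,6,7}

Answer: 10 steps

v1: 8,10,7,7,7,7,7,7
v0: -1,-1,-1,-1,-1,-1,-1,-1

steps = 10; useful = 62; efficiency = 62/80 = 31/40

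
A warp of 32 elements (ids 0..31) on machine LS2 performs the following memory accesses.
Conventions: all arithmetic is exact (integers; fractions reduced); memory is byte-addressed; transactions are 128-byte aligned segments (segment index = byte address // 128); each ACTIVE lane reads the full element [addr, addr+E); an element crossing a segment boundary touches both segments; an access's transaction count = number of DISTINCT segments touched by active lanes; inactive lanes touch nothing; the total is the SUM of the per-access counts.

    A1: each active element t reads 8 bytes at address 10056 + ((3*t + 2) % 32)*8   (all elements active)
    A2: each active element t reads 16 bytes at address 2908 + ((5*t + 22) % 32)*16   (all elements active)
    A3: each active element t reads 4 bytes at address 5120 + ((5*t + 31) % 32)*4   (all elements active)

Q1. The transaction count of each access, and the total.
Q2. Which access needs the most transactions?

A1: 3 transactions
A2: 5 transactions
A3: 1 transaction

Answer: 3,5,1; total 9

Answer: A2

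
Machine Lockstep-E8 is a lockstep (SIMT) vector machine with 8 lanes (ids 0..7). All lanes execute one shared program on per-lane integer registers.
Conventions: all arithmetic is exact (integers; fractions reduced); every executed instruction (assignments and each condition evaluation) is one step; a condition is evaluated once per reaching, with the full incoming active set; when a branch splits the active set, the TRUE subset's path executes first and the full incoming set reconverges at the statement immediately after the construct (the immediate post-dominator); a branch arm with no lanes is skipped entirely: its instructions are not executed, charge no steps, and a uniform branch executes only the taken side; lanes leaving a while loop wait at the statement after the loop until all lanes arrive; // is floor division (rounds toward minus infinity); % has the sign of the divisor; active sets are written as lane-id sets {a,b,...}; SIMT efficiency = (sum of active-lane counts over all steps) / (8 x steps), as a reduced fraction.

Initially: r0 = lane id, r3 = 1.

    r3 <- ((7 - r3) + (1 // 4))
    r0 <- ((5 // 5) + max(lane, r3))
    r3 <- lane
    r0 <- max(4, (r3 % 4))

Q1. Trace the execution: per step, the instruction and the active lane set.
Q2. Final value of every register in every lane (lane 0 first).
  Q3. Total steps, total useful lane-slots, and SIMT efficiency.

step 0: r3 <- ((7 - r3) + (1 // 4))  {0,1,2,3,4,5,6,7}
step 1: r0 <- ((5 // 5) + max(lane, r3)) {0,1,2,3,4,5,6,7}
step 2: r3 <- lane                   {0,1,2,3,4,5,6,7}
step 3: r0 <- max(4, (r3 % 4))       {0,1,2,3,4,5,6,7}

Answer: 4 steps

r0: 4,4,4,4,4,4,4,4
r3: 0,1,2,3,4,5,6,7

steps = 4; useful = 32; efficiency = 32/32 = 1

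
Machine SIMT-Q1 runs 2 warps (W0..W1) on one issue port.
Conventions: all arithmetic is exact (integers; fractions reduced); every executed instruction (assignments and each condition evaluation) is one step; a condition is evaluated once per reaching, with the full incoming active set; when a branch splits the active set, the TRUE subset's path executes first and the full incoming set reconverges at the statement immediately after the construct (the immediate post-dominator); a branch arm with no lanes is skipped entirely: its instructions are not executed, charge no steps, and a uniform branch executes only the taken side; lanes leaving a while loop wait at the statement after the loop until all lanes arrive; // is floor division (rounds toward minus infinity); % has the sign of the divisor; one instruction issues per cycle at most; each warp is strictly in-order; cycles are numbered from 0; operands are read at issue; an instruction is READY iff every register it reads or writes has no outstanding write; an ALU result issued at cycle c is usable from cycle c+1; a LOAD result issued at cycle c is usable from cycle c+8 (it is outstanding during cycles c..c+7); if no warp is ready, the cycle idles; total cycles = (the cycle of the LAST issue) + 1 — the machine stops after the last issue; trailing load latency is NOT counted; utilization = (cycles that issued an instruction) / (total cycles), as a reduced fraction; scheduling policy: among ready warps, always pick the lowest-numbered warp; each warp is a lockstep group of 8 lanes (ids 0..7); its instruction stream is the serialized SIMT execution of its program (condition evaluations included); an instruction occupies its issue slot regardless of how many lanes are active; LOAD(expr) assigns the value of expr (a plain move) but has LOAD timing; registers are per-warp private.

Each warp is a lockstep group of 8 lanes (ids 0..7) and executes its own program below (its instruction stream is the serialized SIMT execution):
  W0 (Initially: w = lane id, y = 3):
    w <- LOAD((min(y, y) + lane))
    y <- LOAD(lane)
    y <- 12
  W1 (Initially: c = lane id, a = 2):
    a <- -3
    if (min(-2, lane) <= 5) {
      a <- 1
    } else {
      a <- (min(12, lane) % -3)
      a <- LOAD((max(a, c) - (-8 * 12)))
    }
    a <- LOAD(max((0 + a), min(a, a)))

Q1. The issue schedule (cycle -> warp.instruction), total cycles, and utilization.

cycle 0: W0.I0
cycle 1: W0.I1
cycle 2: W1.I0
cycle 3: W1.I1
cycle 4: W1.I2
cycle 5: W1.I3
cycle 6: idle
cycle 7: idle
cycle 8: idle
cycle 9: W0.I2

Answer: 10 cycles, utilization 7/10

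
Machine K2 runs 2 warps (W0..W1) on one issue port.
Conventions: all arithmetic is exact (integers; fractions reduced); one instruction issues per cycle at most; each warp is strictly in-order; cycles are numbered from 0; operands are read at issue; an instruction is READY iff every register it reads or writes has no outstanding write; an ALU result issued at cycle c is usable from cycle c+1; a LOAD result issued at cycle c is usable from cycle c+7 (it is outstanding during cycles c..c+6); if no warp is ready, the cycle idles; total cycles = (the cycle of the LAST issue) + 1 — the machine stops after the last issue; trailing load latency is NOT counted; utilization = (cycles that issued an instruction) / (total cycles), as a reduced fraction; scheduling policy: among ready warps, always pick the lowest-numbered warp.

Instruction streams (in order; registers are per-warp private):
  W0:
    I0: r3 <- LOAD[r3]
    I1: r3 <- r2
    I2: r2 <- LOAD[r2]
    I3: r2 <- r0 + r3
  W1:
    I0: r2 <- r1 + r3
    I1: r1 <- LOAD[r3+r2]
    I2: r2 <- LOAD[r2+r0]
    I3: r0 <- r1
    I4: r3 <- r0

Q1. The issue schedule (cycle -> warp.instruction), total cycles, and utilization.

cycle 0: W0.I0
cycle 1: W1.I0
cycle 2: W1.I1
cycle 3: W1.I2
cycle 4: idle
cycle 5: idle
cycle 6: idle
cycle 7: W0.I1
cycle 8: W0.I2
cycle 9: W1.I3
cycle 10: W1.I4
cycle 11: idle
cycle 12: idle
cycle 13: idle
cycle 14: idle
cycle 15: W0.I3

Answer: 16 cycles, utilization 9/16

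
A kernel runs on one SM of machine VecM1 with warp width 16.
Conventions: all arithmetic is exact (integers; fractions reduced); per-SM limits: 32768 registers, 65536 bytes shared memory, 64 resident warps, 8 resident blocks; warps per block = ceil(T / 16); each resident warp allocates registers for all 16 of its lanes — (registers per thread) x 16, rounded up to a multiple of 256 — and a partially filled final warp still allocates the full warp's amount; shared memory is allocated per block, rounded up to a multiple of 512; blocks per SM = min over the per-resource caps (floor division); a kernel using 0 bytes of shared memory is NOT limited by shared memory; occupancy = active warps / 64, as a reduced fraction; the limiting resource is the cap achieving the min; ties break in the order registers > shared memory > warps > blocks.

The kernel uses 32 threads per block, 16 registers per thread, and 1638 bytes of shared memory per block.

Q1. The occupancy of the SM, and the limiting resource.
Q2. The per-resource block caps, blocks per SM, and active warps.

Answer: occupancy 1/4, limited by blocks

registers: 64 blocks
shared memory: 32 blocks
warps: 32 blocks
blocks: 8 blocks

Answer: 8 blocks, 16 active warps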